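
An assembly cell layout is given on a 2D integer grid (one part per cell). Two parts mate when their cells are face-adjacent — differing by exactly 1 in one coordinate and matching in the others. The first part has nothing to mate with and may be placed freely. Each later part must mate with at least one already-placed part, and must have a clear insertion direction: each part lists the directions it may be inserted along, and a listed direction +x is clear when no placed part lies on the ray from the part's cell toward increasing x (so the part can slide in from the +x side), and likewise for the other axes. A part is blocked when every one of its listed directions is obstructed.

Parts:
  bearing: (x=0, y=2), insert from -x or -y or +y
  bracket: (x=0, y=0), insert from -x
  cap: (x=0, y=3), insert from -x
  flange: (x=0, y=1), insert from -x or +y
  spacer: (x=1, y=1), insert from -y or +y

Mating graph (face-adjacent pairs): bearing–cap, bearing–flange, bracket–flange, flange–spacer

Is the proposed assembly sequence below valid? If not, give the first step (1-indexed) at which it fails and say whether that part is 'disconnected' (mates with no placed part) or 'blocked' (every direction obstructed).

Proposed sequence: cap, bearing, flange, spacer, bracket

Valid

1. cap@(0, 3) [-x clear] — {cap}
2. bearing@(0, 2) [-x clear] — {bearing, cap}
3. flange@(0, 1) [-x clear] — {bearing, cap, flange}
4. spacer@(1, 1) [-y clear] — {bearing, cap, flange, spacer}
5. bracket@(0, 0) [-x clear] — {bearing, bracket, cap, flange, spacer}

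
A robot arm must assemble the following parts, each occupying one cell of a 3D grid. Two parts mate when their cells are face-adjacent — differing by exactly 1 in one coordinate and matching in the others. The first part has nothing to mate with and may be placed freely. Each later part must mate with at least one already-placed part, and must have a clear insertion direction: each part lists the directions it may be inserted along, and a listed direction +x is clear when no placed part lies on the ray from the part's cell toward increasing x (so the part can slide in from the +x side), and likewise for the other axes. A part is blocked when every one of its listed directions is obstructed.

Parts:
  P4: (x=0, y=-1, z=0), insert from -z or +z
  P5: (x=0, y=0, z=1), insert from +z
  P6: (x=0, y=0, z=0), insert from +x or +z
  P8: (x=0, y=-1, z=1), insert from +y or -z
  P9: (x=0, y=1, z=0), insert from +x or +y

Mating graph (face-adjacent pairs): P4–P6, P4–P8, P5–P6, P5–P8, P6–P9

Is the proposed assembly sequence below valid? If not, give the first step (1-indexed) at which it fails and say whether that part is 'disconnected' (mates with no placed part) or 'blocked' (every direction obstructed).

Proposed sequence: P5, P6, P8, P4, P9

1. P5@(0, 0, 1) [+z clear] — {P5}
2. P6@(0, 0, 0) [+x clear] — {P5, P6}
3. P8@(0, -1, 1) [-z clear] — {P5, P6, P8}
4. P4@(0, -1, 0) [-z clear] — {P4, P5, P6, P8}
5. P9@(0, 1, 0) [+x clear] — {P4, P5, P6, P8, P9}

Valid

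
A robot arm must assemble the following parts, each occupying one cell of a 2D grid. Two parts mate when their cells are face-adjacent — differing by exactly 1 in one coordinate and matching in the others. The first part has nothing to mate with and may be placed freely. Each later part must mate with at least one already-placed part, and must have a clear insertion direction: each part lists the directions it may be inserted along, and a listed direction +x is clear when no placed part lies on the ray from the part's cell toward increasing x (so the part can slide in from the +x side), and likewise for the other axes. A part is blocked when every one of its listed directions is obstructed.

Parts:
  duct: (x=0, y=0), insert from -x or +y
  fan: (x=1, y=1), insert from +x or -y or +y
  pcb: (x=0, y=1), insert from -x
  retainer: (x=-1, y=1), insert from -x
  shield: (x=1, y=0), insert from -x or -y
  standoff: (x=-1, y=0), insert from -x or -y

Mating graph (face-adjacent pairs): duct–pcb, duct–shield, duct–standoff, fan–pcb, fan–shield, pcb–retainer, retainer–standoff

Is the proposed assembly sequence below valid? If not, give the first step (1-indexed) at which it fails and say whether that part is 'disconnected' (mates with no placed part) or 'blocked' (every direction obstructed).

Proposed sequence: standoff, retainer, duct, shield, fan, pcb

Invalid at step 6 (blocked)

1. standoff@(-1, 0) [-x clear] — {standoff}
2. retainer@(-1, 1) [-x clear] — {retainer, standoff}
3. duct@(0, 0) [+y clear] — {duct, retainer, standoff}
4. shield@(1, 0) [-y clear] — {duct, retainer, shield, standoff}
5. fan@(1, 1) [+x clear] — {duct, fan, retainer, shield, standoff}
6. pcb@(0, 1) — -x all obstructed ⇒ blocked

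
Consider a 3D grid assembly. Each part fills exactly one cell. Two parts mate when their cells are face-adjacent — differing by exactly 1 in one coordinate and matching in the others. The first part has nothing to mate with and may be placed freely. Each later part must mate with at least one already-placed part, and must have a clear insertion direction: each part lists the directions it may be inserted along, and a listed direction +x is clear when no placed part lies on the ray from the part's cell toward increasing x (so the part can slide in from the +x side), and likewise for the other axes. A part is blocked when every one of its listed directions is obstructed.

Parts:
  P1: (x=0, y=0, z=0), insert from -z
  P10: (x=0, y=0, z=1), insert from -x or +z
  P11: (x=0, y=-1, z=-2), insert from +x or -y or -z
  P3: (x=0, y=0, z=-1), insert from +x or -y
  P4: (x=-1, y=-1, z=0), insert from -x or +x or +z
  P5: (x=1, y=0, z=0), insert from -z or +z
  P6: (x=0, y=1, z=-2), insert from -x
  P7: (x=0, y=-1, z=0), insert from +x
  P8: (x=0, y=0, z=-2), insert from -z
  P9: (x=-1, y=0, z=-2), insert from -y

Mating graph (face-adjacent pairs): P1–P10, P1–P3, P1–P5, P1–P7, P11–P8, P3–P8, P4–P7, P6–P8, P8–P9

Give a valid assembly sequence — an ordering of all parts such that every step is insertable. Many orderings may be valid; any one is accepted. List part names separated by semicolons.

1. P1@(0, 0, 0) [-z clear] — {P1}
2. P3@(0, 0, -1) [+x clear] — {P1, P3}
3. P8@(0, 0, -2) [-z clear] — {P1, P3, P8}
4. P9@(-1, 0, -2) [-y clear] — {P1, P3, P8, P9}
5. P10@(0, 0, 1) [-x clear] — {P1, P10, P3, P8, P9}
6. P6@(0, 1, -2) [-x clear] — {P1, P10, P3, P6, P8, P9}
7. P7@(0, -1, 0) [+x clear] — {P1, P10, P3, P6, P7, P8, P9}
8. P4@(-1, -1, 0) [-x clear] — {P1, P10, P3, P4, P6, P7, P8, P9}
9. P5@(1, 0, 0) [-z clear] — {P1, P10, P3, P4, P5, P6, P7, P8, P9}
10. P11@(0, -1, -2) [+x clear] — {P1, P10, P11, P3, P4, P5, P6, P7, P8, P9}

P1; P3; P8; P9; P10; P6; P7; P4; P5; P11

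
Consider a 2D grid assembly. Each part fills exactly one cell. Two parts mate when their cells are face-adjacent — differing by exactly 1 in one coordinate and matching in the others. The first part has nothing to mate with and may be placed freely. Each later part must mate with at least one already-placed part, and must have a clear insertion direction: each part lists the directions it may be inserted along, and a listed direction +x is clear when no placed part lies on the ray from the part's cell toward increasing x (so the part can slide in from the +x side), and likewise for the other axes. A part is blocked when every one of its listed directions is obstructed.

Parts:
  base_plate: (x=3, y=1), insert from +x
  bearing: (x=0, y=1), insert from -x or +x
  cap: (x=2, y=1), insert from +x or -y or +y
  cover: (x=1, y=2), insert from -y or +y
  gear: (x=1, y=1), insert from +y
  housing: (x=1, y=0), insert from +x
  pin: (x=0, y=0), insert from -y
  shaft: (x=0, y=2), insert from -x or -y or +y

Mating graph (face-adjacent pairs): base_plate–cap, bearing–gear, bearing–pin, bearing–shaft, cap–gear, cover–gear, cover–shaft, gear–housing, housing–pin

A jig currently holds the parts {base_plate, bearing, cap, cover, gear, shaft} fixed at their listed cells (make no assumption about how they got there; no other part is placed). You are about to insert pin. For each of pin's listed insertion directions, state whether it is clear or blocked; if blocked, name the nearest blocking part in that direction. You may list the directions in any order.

-y: clear

-y: ray from pin(0, 0) has no placed part ⇒ clear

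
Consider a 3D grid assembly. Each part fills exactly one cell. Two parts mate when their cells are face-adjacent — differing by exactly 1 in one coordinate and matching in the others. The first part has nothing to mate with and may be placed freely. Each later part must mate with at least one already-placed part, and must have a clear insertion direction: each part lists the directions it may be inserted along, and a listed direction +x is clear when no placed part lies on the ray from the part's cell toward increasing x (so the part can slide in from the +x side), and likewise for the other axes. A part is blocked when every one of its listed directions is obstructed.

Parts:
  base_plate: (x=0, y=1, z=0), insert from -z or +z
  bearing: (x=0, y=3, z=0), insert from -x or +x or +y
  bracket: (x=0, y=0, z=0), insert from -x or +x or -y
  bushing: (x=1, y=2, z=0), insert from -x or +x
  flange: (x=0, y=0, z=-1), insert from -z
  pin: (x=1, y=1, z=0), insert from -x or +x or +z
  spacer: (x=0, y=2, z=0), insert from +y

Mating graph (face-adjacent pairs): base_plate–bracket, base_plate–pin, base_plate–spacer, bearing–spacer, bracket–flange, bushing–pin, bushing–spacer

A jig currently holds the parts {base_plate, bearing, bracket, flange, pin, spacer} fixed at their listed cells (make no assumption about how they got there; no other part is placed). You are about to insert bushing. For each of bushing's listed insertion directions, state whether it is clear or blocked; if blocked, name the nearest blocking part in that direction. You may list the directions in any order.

+x: clear; -x: blocked by spacer

-x: nearest on ray is spacer@(0, 2, 0) ⇒ blocked
+x: ray from bushing(1, 2, 0) has no placed part ⇒ clear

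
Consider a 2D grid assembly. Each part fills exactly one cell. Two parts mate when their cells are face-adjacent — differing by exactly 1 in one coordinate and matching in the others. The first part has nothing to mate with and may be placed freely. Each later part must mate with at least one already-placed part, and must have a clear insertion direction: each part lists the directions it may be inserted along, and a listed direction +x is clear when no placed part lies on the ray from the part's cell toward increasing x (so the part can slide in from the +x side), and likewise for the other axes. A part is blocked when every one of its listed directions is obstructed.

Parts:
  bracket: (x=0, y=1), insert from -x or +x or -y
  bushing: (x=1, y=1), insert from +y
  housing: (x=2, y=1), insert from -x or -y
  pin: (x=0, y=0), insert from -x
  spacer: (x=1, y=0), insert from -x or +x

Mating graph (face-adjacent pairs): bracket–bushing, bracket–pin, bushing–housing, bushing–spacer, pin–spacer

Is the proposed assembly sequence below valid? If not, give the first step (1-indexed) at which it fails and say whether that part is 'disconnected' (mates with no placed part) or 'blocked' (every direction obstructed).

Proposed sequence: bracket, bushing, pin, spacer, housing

Valid

1. bracket@(0, 1) [-x clear] — {bracket}
2. bushing@(1, 1) [+y clear] — {bracket, bushing}
3. pin@(0, 0) [-x clear] — {bracket, bushing, pin}
4. spacer@(1, 0) [+x clear] — {bracket, bushing, pin, spacer}
5. housing@(2, 1) [-y clear] — {bracket, bushing, housing, pin, spacer}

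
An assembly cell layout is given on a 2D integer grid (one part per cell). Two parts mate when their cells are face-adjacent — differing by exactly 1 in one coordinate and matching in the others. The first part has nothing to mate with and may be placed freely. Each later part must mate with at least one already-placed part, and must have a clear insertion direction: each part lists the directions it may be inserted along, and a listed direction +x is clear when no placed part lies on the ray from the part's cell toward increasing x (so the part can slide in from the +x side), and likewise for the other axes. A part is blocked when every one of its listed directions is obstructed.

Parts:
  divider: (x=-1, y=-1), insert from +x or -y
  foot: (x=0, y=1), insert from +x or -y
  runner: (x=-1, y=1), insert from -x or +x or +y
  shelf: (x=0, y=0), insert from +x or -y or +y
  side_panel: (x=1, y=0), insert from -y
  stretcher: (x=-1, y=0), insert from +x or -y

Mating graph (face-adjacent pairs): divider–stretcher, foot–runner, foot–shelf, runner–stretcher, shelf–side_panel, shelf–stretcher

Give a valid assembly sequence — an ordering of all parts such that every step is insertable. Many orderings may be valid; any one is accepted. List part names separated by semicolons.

foot; shelf; stretcher; side_panel; divider; runner

1. foot@(0, 1) [+x clear] — {foot}
2. shelf@(0, 0) [+x clear] — {foot, shelf}
3. stretcher@(-1, 0) [-y clear] — {foot, shelf, stretcher}
4. side_panel@(1, 0) [-y clear] — {foot, shelf, side_panel, stretcher}
5. divider@(-1, -1) [+x clear] — {divider, foot, shelf, side_panel, stretcher}
6. runner@(-1, 1) [-x clear] — {divider, foot, runner, shelf, side_panel, stretcher}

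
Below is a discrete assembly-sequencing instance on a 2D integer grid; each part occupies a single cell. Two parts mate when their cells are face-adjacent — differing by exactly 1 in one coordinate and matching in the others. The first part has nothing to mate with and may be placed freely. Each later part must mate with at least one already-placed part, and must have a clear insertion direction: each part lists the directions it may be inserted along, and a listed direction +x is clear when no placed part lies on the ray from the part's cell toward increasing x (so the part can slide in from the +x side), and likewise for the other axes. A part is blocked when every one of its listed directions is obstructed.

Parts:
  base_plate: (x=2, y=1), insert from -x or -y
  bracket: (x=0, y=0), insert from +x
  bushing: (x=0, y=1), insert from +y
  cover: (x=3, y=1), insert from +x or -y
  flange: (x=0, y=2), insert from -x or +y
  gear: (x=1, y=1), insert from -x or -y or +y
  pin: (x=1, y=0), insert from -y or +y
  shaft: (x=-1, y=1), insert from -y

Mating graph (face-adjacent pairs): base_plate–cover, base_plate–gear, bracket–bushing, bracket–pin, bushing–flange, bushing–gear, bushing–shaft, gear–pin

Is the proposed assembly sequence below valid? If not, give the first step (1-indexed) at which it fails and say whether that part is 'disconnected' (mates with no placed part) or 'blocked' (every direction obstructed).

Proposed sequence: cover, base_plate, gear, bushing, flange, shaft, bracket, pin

1. cover@(3, 1) [+x clear] — {cover}
2. base_plate@(2, 1) [-x clear] — {base_plate, cover}
3. gear@(1, 1) [-x clear] — {base_plate, cover, gear}
4. bushing@(0, 1) [+y clear] — {base_plate, bushing, cover, gear}
5. flange@(0, 2) [-x clear] — {base_plate, bushing, cover, flange, gear}
6. shaft@(-1, 1) [-y clear] — {base_plate, bushing, cover, flange, gear, shaft}
7. bracket@(0, 0) [+x clear] — {base_plate, bracket, bushing, cover, flange, gear, shaft}
8. pin@(1, 0) [-y clear] — {base_plate, bracket, bushing, cover, flange, gear, pin, shaft}

Valid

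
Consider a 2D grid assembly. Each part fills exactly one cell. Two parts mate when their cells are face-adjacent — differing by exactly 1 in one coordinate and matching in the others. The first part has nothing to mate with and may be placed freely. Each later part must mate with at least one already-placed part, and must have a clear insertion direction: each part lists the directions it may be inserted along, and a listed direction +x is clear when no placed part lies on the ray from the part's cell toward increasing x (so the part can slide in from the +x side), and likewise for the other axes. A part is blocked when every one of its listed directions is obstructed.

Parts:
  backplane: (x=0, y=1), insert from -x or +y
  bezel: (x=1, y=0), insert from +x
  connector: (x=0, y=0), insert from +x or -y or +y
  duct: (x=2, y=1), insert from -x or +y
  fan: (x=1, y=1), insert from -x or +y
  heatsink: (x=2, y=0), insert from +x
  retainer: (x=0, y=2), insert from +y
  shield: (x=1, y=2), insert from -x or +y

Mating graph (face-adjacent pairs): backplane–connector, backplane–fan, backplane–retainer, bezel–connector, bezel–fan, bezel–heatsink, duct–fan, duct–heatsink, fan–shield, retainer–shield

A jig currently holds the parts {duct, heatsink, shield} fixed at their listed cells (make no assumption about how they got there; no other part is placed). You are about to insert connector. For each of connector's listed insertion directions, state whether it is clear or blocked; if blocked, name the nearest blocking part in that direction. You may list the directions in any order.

+x: nearest on ray is heatsink@(2, 0) ⇒ blocked
-y: ray from connector(0, 0) has no placed part ⇒ clear
+y: ray from connector(0, 0) has no placed part ⇒ clear

+x: blocked by heatsink; +y: clear; -y: clear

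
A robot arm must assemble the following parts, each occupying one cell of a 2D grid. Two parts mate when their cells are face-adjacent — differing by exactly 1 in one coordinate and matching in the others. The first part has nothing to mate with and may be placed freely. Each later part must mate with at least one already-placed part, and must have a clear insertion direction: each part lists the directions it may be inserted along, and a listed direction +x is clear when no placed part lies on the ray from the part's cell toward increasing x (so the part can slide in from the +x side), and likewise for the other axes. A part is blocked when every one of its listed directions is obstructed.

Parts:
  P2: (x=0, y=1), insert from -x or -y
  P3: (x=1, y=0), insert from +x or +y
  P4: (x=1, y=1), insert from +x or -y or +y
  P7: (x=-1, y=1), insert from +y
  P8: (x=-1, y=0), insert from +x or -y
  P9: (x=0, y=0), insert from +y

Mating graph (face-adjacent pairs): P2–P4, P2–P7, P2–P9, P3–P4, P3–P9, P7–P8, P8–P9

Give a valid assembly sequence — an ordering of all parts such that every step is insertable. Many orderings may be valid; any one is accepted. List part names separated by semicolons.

1. P3@(1, 0) [+x clear] — {P3}
2. P9@(0, 0) [+y clear] — {P3, P9}
3. P2@(0, 1) [-x clear] — {P2, P3, P9}
4. P8@(-1, 0) [-y clear] — {P2, P3, P8, P9}
5. P7@(-1, 1) [+y clear] — {P2, P3, P7, P8, P9}
6. P4@(1, 1) [+x clear] — {P2, P3, P4, P7, P8, P9}

P3; P9; P2; P8; P7; P4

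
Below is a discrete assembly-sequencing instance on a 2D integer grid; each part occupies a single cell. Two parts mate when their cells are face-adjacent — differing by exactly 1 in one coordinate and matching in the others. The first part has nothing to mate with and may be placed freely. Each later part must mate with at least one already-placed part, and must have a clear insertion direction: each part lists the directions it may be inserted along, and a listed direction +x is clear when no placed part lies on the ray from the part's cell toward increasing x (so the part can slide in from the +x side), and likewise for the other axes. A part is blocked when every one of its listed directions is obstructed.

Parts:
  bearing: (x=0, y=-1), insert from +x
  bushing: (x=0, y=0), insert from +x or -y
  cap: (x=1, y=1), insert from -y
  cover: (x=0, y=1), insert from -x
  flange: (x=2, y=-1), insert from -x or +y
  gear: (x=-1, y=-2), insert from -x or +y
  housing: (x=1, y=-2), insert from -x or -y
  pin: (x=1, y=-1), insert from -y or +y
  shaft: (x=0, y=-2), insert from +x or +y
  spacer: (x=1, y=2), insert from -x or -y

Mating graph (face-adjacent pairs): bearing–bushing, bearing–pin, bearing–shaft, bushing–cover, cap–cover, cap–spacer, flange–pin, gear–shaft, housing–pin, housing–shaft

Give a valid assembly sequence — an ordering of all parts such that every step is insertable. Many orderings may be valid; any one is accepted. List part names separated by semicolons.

1. shaft@(0, -2) [+x clear] — {shaft}
2. gear@(-1, -2) [-x clear] — {gear, shaft}
3. bearing@(0, -1) [+x clear] — {bearing, gear, shaft}
4. bushing@(0, 0) [+x clear] — {bearing, bushing, gear, shaft}
5. cover@(0, 1) [-x clear] — {bearing, bushing, cover, gear, shaft}
6. cap@(1, 1) [-y clear] — {bearing, bushing, cap, cover, gear, shaft}
7. pin@(1, -1) [-y clear] — {bearing, bushing, cap, cover, gear, pin, shaft}
8. spacer@(1, 2) [-x clear] — {bearing, bushing, cap, cover, gear, pin, shaft, spacer}
9. housing@(1, -2) [-y clear] — {bearing, bushing, cap, cover, gear, housing, pin, shaft, spacer}
10. flange@(2, -1) [+y clear] — {bearing, bushing, cap, cover, flange, gear, housing, pin, shaft, spacer}

shaft; gear; bearing; bushing; cover; cap; pin; spacer; housing; flange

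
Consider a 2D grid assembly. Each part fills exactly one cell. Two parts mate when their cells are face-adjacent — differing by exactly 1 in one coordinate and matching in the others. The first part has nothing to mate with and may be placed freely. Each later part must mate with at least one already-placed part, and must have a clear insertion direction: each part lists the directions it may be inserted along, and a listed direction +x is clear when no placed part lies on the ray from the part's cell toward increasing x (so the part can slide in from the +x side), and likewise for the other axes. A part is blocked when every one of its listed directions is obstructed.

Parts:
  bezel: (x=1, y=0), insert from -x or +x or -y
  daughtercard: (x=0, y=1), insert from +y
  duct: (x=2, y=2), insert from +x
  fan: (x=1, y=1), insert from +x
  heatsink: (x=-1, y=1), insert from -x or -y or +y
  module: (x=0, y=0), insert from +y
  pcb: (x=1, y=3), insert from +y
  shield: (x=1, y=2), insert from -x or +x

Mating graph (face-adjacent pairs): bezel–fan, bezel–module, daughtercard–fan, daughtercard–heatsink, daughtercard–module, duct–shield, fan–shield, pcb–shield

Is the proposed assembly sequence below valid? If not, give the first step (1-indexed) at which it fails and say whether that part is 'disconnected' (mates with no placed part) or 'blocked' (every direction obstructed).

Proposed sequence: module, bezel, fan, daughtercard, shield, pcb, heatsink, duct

Valid

1. module@(0, 0) [+y clear] — {module}
2. bezel@(1, 0) [+x clear] — {bezel, module}
3. fan@(1, 1) [+x clear] — {bezel, fan, module}
4. daughtercard@(0, 1) [+y clear] — {bezel, daughtercard, fan, module}
5. shield@(1, 2) [-x clear] — {bezel, daughtercard, fan, module, shield}
6. pcb@(1, 3) [+y clear] — {bezel, daughtercard, fan, module, pcb, shield}
7. heatsink@(-1, 1) [-x clear] — {bezel, daughtercard, fan, heatsink, module, pcb, shield}
8. duct@(2, 2) [+x clear] — {bezel, daughtercard, duct, fan, heatsink, module, pcb, shield}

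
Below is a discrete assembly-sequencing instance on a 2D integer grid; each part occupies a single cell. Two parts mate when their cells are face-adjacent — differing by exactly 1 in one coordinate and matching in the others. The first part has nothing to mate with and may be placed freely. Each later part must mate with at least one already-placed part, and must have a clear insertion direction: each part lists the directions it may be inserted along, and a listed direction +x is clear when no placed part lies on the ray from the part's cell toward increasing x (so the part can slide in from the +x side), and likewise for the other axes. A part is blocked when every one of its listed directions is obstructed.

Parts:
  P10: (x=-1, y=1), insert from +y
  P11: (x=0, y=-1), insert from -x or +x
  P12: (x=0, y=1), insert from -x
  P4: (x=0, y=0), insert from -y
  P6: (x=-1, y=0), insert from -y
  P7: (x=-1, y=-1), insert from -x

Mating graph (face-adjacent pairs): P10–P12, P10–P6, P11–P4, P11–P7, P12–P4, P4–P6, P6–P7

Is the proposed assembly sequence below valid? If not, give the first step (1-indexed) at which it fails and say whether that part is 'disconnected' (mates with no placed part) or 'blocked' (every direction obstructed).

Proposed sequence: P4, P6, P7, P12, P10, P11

Valid

1. P4@(0, 0) [-y clear] — {P4}
2. P6@(-1, 0) [-y clear] — {P4, P6}
3. P7@(-1, -1) [-x clear] — {P4, P6, P7}
4. P12@(0, 1) [-x clear] — {P12, P4, P6, P7}
5. P10@(-1, 1) [+y clear] — {P10, P12, P4, P6, P7}
6. P11@(0, -1) [+x clear] — {P10, P11, P12, P4, P6, P7}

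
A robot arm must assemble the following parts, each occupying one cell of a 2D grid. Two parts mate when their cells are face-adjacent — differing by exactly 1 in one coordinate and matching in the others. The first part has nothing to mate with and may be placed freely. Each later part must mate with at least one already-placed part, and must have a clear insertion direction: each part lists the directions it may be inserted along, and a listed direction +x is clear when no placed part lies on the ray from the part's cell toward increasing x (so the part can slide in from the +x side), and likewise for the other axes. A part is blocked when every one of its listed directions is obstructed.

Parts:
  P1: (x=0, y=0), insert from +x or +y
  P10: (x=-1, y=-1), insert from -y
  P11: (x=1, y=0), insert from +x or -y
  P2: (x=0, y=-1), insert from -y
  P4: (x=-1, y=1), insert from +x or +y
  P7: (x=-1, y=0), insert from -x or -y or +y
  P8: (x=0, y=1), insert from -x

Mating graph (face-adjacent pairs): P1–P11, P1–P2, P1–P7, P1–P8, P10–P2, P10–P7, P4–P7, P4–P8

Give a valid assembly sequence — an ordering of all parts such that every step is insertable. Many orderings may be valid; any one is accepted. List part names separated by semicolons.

P2; P1; P11; P8; P10; P4; P7

1. P2@(0, -1) [-y clear] — {P2}
2. P1@(0, 0) [+x clear] — {P1, P2}
3. P11@(1, 0) [+x clear] — {P1, P11, P2}
4. P8@(0, 1) [-x clear] — {P1, P11, P2, P8}
5. P10@(-1, -1) [-y clear] — {P1, P10, P11, P2, P8}
6. P4@(-1, 1) [+y clear] — {P1, P10, P11, P2, P4, P8}
7. P7@(-1, 0) [-x clear] — {P1, P10, P11, P2, P4, P7, P8}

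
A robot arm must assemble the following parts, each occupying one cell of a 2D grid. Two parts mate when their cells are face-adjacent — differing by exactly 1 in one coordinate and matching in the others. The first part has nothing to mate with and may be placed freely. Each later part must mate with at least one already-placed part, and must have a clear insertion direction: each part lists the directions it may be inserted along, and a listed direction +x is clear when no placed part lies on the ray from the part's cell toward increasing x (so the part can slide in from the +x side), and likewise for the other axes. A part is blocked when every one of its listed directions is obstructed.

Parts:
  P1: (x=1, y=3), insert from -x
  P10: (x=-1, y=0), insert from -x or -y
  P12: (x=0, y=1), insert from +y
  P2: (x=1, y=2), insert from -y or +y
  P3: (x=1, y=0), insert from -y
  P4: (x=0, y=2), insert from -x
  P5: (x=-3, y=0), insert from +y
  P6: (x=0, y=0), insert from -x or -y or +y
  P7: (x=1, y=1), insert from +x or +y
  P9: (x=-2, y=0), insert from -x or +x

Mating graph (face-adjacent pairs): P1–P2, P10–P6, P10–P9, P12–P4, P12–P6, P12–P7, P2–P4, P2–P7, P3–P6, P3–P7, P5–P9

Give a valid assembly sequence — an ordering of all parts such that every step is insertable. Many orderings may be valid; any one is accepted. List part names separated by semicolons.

1. P2@(1, 2) [-y clear] — {P2}
2. P1@(1, 3) [-x clear] — {P1, P2}
3. P7@(1, 1) [+x clear] — {P1, P2, P7}
4. P12@(0, 1) [+y clear] — {P1, P12, P2, P7}
5. P4@(0, 2) [-x clear] — {P1, P12, P2, P4, P7}
6. P6@(0, 0) [-x clear] — {P1, P12, P2, P4, P6, P7}
7. P10@(-1, 0) [-x clear] — {P1, P10, P12, P2, P4, P6, P7}
8. P9@(-2, 0) [-x clear] — {P1, P10, P12, P2, P4, P6, P7, P9}
9. P5@(-3, 0) [+y clear] — {P1, P10, P12, P2, P4, P5, P6, P7, P9}
10. P3@(1, 0) [-y clear] — {P1, P10, P12, P2, P3, P4, P5, P6, P7, P9}

P2; P1; P7; P12; P4; P6; P10; P9; P5; P3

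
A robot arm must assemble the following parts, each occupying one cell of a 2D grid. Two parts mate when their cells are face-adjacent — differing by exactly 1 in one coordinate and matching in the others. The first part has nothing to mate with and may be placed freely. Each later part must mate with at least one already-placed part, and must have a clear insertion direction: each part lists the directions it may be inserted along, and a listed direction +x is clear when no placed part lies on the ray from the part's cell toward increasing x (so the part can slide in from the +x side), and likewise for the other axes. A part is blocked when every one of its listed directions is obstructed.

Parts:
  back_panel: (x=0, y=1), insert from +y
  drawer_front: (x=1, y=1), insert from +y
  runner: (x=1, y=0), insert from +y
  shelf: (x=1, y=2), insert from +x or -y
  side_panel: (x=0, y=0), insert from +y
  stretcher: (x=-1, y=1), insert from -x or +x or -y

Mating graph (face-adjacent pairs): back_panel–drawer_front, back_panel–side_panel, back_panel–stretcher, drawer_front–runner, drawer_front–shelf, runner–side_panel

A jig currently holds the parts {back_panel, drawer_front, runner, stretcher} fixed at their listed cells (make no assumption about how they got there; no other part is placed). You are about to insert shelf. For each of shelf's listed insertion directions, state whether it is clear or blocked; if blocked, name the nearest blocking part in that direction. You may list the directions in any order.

+x: clear; -y: blocked by drawer_front

+x: ray from shelf(1, 2) has no placed part ⇒ clear
-y: nearest on ray is drawer_front@(1, 1) ⇒ blocked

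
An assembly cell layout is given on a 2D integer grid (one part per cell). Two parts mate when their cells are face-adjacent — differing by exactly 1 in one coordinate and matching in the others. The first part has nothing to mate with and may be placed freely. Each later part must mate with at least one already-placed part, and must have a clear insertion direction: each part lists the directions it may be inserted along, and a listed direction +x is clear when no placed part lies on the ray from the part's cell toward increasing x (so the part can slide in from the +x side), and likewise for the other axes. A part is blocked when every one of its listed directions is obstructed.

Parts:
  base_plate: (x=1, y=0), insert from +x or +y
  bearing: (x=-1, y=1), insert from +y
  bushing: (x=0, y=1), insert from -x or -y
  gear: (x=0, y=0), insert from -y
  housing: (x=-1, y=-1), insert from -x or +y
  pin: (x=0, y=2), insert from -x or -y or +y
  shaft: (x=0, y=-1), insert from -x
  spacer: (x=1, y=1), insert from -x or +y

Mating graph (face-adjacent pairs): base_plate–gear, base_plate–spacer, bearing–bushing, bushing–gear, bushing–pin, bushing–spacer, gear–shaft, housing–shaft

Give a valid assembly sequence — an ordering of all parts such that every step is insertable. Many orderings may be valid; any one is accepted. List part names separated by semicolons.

1. base_plate@(1, 0) [+x clear] — {base_plate}
2. spacer@(1, 1) [-x clear] — {base_plate, spacer}
3. bushing@(0, 1) [-x clear] — {base_plate, bushing, spacer}
4. bearing@(-1, 1) [+y clear] — {base_plate, bearing, bushing, spacer}
5. gear@(0, 0) [-y clear] — {base_plate, bearing, bushing, gear, spacer}
6. shaft@(0, -1) [-x clear] — {base_plate, bearing, bushing, gear, shaft, spacer}
7. housing@(-1, -1) [-x clear] — {base_plate, bearing, bushing, gear, housing, shaft, spacer}
8. pin@(0, 2) [-x clear] — {base_plate, bearing, bushing, gear, housing, pin, shaft, spacer}

base_plate; spacer; bushing; bearing; gear; shaft; housing; pin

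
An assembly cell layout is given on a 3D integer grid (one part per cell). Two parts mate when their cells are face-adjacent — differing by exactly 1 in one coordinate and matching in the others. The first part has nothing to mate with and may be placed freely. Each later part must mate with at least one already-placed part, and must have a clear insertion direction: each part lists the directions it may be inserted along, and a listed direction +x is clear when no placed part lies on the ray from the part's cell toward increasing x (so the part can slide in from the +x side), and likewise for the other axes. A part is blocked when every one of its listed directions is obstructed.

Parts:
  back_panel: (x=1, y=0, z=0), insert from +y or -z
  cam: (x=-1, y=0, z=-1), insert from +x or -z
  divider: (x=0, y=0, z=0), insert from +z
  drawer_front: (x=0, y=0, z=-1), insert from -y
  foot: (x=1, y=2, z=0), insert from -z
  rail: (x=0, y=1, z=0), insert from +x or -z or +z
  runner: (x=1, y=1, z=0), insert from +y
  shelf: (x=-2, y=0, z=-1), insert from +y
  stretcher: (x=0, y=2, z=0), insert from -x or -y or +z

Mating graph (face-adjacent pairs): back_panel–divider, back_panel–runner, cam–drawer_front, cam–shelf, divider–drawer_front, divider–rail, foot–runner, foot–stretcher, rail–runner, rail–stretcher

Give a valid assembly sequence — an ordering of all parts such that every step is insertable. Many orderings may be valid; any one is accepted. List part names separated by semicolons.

drawer_front; cam; shelf; divider; back_panel; rail; stretcher; runner; foot

1. drawer_front@(0, 0, -1) [-y clear] — {drawer_front}
2. cam@(-1, 0, -1) [-z clear] — {cam, drawer_front}
3. shelf@(-2, 0, -1) [+y clear] — {cam, drawer_front, shelf}
4. divider@(0, 0, 0) [+z clear] — {cam, divider, drawer_front, shelf}
5. back_panel@(1, 0, 0) [+y clear] — {back_panel, cam, divider, drawer_front, shelf}
6. rail@(0, 1, 0) [+x clear] — {back_panel, cam, divider, drawer_front, rail, shelf}
7. stretcher@(0, 2, 0) [-x clear] — {back_panel, cam, divider, drawer_front, rail, shelf, stretcher}
8. runner@(1, 1, 0) [+y clear] — {back_panel, cam, divider, drawer_front, rail, runner, shelf, stretcher}
9. foot@(1, 2, 0) [-z clear] — {back_panel, cam, divider, drawer_front, foot, rail, runner, shelf, stretcher}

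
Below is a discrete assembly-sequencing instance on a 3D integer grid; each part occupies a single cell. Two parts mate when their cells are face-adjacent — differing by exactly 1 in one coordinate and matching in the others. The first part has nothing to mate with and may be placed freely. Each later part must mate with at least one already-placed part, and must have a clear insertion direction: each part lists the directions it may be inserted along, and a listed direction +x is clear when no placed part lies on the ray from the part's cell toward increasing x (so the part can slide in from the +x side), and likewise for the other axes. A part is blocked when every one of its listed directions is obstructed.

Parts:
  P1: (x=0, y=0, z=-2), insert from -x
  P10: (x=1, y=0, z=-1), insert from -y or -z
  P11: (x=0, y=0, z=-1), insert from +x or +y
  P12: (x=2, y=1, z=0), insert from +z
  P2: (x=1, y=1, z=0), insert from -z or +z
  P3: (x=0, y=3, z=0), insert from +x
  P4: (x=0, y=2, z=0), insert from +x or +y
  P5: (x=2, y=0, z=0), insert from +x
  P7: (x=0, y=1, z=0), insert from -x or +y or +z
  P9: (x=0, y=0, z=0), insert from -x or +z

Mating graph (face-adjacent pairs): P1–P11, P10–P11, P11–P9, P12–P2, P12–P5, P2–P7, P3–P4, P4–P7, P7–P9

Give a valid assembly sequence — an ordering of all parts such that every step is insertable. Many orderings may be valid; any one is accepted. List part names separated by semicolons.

P12; P2; P7; P9; P11; P10; P1; P4; P3; P5

1. P12@(2, 1, 0) [+z clear] — {P12}
2. P2@(1, 1, 0) [-z clear] — {P12, P2}
3. P7@(0, 1, 0) [-x clear] — {P12, P2, P7}
4. P9@(0, 0, 0) [-x clear] — {P12, P2, P7, P9}
5. P11@(0, 0, -1) [+x clear] — {P11, P12, P2, P7, P9}
6. P10@(1, 0, -1) [-y clear] — {P10, P11, P12, P2, P7, P9}
7. P1@(0, 0, -2) [-x clear] — {P1, P10, P11, P12, P2, P7, P9}
8. P4@(0, 2, 0) [+x clear] — {P1, P10, P11, P12, P2, P4, P7, P9}
9. P3@(0, 3, 0) [+x clear] — {P1, P10, P11, P12, P2, P3, P4, P7, P9}
10. P5@(2, 0, 0) [+x clear] — {P1, P10, P11, P12, P2, P3, P4, P5, P7, P9}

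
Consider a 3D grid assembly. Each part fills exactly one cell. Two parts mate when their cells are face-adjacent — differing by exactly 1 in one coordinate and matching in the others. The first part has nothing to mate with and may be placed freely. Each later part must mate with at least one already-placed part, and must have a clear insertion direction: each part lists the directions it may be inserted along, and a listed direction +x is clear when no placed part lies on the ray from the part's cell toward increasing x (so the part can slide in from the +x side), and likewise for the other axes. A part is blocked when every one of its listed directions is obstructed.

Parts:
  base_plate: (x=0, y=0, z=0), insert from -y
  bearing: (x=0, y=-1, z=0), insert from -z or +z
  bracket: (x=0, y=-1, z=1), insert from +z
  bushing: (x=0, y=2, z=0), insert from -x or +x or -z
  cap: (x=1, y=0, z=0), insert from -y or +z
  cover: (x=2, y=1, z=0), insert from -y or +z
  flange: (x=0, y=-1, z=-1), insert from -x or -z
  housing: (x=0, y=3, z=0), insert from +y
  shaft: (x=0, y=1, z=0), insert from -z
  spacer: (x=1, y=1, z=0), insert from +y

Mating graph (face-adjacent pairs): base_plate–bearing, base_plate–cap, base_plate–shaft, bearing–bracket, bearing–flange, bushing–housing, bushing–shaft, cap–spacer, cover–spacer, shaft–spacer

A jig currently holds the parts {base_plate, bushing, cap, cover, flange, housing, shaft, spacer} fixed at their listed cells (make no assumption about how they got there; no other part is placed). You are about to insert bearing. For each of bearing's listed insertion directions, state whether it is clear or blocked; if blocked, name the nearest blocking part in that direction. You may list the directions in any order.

+z: clear; -z: blocked by flange

-z: nearest on ray is flange@(0, -1, -1) ⇒ blocked
+z: ray from bearing(0, -1, 0) has no placed part ⇒ clear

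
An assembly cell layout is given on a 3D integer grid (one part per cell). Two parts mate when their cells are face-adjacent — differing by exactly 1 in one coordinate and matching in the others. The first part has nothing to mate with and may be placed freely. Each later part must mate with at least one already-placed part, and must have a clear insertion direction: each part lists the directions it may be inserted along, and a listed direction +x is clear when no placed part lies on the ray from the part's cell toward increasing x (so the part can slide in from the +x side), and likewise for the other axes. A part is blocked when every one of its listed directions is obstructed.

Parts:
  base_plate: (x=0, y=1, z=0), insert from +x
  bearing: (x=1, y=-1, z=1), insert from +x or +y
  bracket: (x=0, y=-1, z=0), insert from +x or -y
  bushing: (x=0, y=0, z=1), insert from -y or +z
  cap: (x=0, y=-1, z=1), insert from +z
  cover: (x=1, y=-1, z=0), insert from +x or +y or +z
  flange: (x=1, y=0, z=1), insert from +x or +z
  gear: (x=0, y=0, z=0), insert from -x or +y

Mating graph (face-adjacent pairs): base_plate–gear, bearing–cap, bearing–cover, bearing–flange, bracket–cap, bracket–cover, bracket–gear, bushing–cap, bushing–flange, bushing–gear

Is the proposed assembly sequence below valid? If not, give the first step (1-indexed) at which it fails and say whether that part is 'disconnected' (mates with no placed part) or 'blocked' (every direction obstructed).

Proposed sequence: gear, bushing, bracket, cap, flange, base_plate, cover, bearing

1. gear@(0, 0, 0) [-x clear] — {gear}
2. bushing@(0, 0, 1) [-y clear] — {bushing, gear}
3. bracket@(0, -1, 0) [+x clear] — {bracket, bushing, gear}
4. cap@(0, -1, 1) [+z clear] — {bracket, bushing, cap, gear}
5. flange@(1, 0, 1) [+x clear] — {bracket, bushing, cap, flange, gear}
6. base_plate@(0, 1, 0) [+x clear] — {base_plate, bracket, bushing, cap, flange, gear}
7. cover@(1, -1, 0) [+x clear] — {base_plate, bracket, bushing, cap, cover, flange, gear}
8. bearing@(1, -1, 1) [+x clear] — {base_plate, bearing, bracket, bushing, cap, cover, flange, gear}

Valid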